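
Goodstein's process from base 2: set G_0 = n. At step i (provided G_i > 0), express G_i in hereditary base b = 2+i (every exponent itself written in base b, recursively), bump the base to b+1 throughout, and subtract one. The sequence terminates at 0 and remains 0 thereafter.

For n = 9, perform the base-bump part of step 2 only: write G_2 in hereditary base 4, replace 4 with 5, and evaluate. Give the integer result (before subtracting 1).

(0) 9|_2 = 2^(2 + 1) + 1 ↦ 3^(3 + 1) + 1|_3 = 82 ⇒ 81
(1) 81|_3 = 3^(3 + 1) ↦ 4^(4 + 1)|_4 = 1024 ⇒ 1023
(2) 1023|_4 = 3·4^4 + 3·4^3 + 3·4^2 + 3·4 + 3 ↦ 3·5^5 + 3·5^3 + 3·5^2 + 3·5 + 3|_5 = 9843 ⇒ 9842

9843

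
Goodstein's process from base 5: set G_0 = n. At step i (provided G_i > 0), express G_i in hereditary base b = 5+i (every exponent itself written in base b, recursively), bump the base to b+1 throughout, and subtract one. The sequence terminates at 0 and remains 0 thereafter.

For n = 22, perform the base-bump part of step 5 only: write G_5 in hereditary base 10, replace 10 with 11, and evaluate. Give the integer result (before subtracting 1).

38

G_0 = 22. HB_5(22) = 4·5 + 2. Bump = 26. G_1 = 25.
G_1 = 25. HB_6(25) = 4·6 + 1. Bump = 29. G_2 = 28.
G_2 = 28. HB_7(28) = 4·7. Bump = 32. G_3 = 31.
G_3 = 31. HB_8(31) = 3·8 + 7. Bump = 34. G_4 = 33.
G_4 = 33. HB_9(33) = 3·9 + 6. Bump = 36. G_5 = 35.
G_5 = 35. HB_10(35) = 3·10 + 5. Bump = 38. G_6 = 37.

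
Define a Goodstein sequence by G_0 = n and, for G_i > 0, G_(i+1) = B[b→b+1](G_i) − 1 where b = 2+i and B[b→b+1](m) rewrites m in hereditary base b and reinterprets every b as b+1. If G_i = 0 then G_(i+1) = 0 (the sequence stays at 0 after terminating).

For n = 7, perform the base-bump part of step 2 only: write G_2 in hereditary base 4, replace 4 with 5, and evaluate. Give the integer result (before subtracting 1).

3128

[0] 7 ≡ 2^2 + 2 + 1 (base 2). Lift 3: 31. −1: 30.
[1] 30 ≡ 3^3 + 3 (base 3). Lift 4: 260. −1: 259.
[2] 259 ≡ 4^4 + 3 (base 4). Lift 5: 3128. −1: 3127.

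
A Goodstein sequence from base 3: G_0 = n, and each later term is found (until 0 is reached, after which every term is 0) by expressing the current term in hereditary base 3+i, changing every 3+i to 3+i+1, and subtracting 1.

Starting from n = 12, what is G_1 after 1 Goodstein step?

19

G_0=12  [base 3] 3^2 + 3  →[3↦4]→  4^2 + 4 = 20  −1 ⇒ G_1=19
G_1=19  [base 4] 4^2 + 3  →[4↦5]→  5^2 + 3 = 28  −1 ⇒ G_2=27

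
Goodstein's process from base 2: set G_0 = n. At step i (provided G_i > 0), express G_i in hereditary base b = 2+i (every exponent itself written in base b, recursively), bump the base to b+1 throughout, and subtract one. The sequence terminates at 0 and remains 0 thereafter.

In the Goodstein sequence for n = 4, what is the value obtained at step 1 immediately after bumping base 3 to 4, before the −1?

42

G_0 = 4. HB_2(4) = 2^2. Bump = 27. G_1 = 26.
G_1 = 26. HB_3(26) = 2·3^2 + 2·3 + 2. Bump = 42. G_2 = 41.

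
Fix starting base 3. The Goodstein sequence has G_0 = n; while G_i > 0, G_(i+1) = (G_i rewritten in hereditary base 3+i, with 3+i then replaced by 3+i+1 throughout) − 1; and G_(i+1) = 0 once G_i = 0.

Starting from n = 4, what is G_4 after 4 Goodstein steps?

2

(0) 4|_3 = 3 + 1 ↦ 4 + 1|_4 = 5 ⇒ 4
(1) 4|_4 = 4 ↦ 5|_5 = 5 ⇒ 4
(2) 4|_5 = 4 ↦ 4|_6 = 4 ⇒ 3
(3) 3|_6 = 3 ↦ 3|_7 = 3 ⇒ 2
(4) 2|_7 = 2 ↦ 2|_8 = 2 ⇒ 1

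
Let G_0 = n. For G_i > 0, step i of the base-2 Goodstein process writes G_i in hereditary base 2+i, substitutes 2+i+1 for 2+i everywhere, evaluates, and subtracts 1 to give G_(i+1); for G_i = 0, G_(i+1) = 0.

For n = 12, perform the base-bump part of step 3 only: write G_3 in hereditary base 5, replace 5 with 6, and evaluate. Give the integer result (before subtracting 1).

280020

base 2: 12 = 2^(2 + 1) + 2^2; at 3: 3^(3 + 1) + 3^3 = 108; next = 107
base 3: 107 = 3^(3 + 1) + 2·3^2 + 2·3 + 2; at 4: 4^(4 + 1) + 2·4^2 + 2·4 + 2 = 1066; next = 1065
base 4: 1065 = 4^(4 + 1) + 2·4^2 + 2·4 + 1; at 5: 5^(5 + 1) + 2·5^2 + 2·5 + 1 = 15686; next = 15685
base 5: 15685 = 5^(5 + 1) + 2·5^2 + 2·5; at 6: 6^(6 + 1) + 2·6^2 + 2·6 = 280020; next = 280019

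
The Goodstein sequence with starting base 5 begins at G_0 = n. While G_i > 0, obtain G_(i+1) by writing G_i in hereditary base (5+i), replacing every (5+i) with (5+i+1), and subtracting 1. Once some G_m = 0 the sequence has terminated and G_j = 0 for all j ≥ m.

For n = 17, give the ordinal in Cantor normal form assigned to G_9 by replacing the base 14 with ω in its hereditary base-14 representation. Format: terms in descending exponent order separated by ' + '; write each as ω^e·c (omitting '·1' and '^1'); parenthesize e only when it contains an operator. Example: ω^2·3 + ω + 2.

(0) 17|_5 = 3·5 + 2 ↦ 3·6 + 2|_6 = 20 ⇒ 19
(1) 19|_6 = 3·6 + 1 ↦ 3·7 + 1|_7 = 22 ⇒ 21
(2) 21|_7 = 3·7 ↦ 3·8|_8 = 24 ⇒ 23
(3) 23|_8 = 2·8 + 7 ↦ 2·9 + 7|_9 = 25 ⇒ 24
(4) 24|_9 = 2·9 + 6 ↦ 2·10 + 6|_10 = 26 ⇒ 25
(5) 25|_10 = 2·10 + 5 ↦ 2·11 + 5|_11 = 27 ⇒ 26
(6) 26|_11 = 2·11 + 4 ↦ 2·12 + 4|_12 = 28 ⇒ 27
(7) 27|_12 = 2·12 + 3 ↦ 2·13 + 3|_13 = 29 ⇒ 28
(8) 28|_13 = 2·13 + 2 ↦ 2·14 + 2|_14 = 30 ⇒ 29

ω·2 + 1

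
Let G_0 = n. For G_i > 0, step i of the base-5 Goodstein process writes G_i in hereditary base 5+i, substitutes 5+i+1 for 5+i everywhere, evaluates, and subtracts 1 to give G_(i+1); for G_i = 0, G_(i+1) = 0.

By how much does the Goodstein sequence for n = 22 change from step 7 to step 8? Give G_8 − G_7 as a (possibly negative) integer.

2

[0] 22 ≡ 4·5 + 2 (base 5). Lift 6: 26. −1: 25.
[1] 25 ≡ 4·6 + 1 (base 6). Lift 7: 29. −1: 28.
[2] 28 ≡ 4·7 (base 7). Lift 8: 32. −1: 31.
[3] 31 ≡ 3·8 + 7 (base 8). Lift 9: 34. −1: 33.
[4] 33 ≡ 3·9 + 6 (base 9). Lift 10: 36. −1: 35.
[5] 35 ≡ 3·10 + 5 (base 10). Lift 11: 38. −1: 37.
[6] 37 ≡ 3·11 + 4 (base 11). Lift 12: 40. −1: 39.
[7] 39 ≡ 3·12 + 3 (base 12). Lift 13: 42. −1: 41.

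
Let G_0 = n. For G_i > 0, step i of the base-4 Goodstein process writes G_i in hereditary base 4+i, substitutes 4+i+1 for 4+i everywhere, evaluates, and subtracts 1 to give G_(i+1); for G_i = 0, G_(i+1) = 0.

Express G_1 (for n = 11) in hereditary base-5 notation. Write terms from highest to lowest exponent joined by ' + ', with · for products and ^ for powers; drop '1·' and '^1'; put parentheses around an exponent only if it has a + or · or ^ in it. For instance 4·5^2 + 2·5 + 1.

(0) 11|_4 = 2·4 + 3 ↦ 2·5 + 3|_5 = 13 ⇒ 12
(1) 12|_5 = 2·5 + 2 ↦ 2·6 + 2|_6 = 14 ⇒ 13

2·5 + 2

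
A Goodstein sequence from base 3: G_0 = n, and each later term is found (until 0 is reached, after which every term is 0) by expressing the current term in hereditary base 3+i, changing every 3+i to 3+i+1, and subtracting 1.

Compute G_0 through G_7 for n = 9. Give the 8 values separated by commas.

9, 15, 17, 19, 21, 23, 24, 25

G_0=9  [base 3] 3^2  →[3↦4]→  4^2 = 16  −1 ⇒ G_1=15
G_1=15  [base 4] 3·4 + 3  →[4↦5]→  3·5 + 3 = 18  −1 ⇒ G_2=17
G_2=17  [base 5] 3·5 + 2  →[5↦6]→  3·6 + 2 = 20  −1 ⇒ G_3=19
G_3=19  [base 6] 3·6 + 1  →[6↦7]→  3·7 + 1 = 22  −1 ⇒ G_4=21
G_4=21  [base 7] 3·7  →[7↦8]→  3·8 = 24  −1 ⇒ G_5=23
G_5=23  [base 8] 2·8 + 7  →[8↦9]→  2·9 + 7 = 25  −1 ⇒ G_6=24
G_6=24  [base 9] 2·9 + 6  →[9↦10]→  2·10 + 6 = 26  −1 ⇒ G_7=25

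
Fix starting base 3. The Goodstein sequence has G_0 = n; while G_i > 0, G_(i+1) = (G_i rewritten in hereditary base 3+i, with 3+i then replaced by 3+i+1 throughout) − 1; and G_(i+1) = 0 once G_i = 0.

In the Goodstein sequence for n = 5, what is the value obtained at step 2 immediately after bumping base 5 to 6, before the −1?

5 —HB3→ 3 + 2 —bump→ 4 + 2 = 6 —(−1)→ 5
5 —HB4→ 4 + 1 —bump→ 5 + 1 = 6 —(−1)→ 5

6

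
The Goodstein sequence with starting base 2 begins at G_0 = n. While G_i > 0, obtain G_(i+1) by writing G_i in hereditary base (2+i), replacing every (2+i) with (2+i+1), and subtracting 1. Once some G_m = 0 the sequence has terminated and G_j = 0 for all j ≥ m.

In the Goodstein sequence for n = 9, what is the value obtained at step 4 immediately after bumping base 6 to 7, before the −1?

2471827

9 —HB2→ 2^(2 + 1) + 1 —bump→ 3^(3 + 1) + 1 = 82 —(−1)→ 81
81 —HB3→ 3^(3 + 1) —bump→ 4^(4 + 1) = 1024 —(−1)→ 1023
1023 —HB4→ 3·4^4 + 3·4^3 + 3·4^2 + 3·4 + 3 —bump→ 3·5^5 + 3·5^3 + 3·5^2 + 3·5 + 3 = 9843 —(−1)→ 9842
9842 —HB5→ 3·5^5 + 3·5^3 + 3·5^2 + 3·5 + 2 —bump→ 3·6^6 + 3·6^3 + 3·6^2 + 3·6 + 2 = 140744 —(−1)→ 140743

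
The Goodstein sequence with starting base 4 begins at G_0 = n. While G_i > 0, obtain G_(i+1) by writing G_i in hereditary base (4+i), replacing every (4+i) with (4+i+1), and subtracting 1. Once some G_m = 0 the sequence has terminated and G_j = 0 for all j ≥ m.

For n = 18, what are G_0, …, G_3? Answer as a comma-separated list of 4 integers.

base 4: 18 = 4^2 + 2; at 5: 5^2 + 2 = 27; next = 26
base 5: 26 = 5^2 + 1; at 6: 6^2 + 1 = 37; next = 36
base 6: 36 = 6^2; at 7: 7^2 = 49; next = 48

18, 26, 36, 48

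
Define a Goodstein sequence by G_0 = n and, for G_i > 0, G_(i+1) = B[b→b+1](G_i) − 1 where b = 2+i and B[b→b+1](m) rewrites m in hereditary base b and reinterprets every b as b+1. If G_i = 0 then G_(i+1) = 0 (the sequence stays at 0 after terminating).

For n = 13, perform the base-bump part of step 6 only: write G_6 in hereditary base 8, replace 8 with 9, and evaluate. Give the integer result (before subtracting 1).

3486786856

i=0: 13 = 2^(2 + 1) + 2^2 + 1 (b=2); 2→3: 3^(3 + 1) + 3^3 + 1 = 109; 109−1 = 108
i=1: 108 = 3^(3 + 1) + 3^3 (b=3); 3→4: 4^(4 + 1) + 4^4 = 1280; 1280−1 = 1279
i=2: 1279 = 4^(4 + 1) + 3·4^3 + 3·4^2 + 3·4 + 3 (b=4); 4→5: 5^(5 + 1) + 3·5^3 + 3·5^2 + 3·5 + 3 = 16093; 16093−1 = 16092
i=3: 16092 = 5^(5 + 1) + 3·5^3 + 3·5^2 + 3·5 + 2 (b=5); 5→6: 6^(6 + 1) + 3·6^3 + 3·6^2 + 3·6 + 2 = 280712; 280712−1 = 280711
i=4: 280711 = 6^(6 + 1) + 3·6^3 + 3·6^2 + 3·6 + 1 (b=6); 6→7: 7^(7 + 1) + 3·7^3 + 3·7^2 + 3·7 + 1 = 5765999; 5765999−1 = 5765998
i=5: 5765998 = 7^(7 + 1) + 3·7^3 + 3·7^2 + 3·7 (b=7); 7→8: 8^(8 + 1) + 3·8^3 + 3·8^2 + 3·8 = 134219480; 134219480−1 = 134219479
i=6: 134219479 = 8^(8 + 1) + 3·8^3 + 3·8^2 + 2·8 + 7 (b=8); 8→9: 9^(9 + 1) + 3·9^3 + 3·9^2 + 2·9 + 7 = 3486786856; 3486786856−1 = 3486786855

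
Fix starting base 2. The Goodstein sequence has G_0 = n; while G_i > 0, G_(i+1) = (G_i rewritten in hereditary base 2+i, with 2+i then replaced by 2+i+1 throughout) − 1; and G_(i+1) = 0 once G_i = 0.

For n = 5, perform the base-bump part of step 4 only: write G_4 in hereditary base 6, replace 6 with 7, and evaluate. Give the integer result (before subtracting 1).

1198

base 2: 5 = 2^2 + 1; at 3: 3^3 + 1 = 28; next = 27
base 3: 27 = 3^3; at 4: 4^4 = 256; next = 255
base 4: 255 = 3·4^3 + 3·4^2 + 3·4 + 3; at 5: 3·5^3 + 3·5^2 + 3·5 + 3 = 468; next = 467
base 5: 467 = 3·5^3 + 3·5^2 + 3·5 + 2; at 6: 3·6^3 + 3·6^2 + 3·6 + 2 = 776; next = 775
base 6: 775 = 3·6^3 + 3·6^2 + 3·6 + 1; at 7: 3·7^3 + 3·7^2 + 3·7 + 1 = 1198; next = 1197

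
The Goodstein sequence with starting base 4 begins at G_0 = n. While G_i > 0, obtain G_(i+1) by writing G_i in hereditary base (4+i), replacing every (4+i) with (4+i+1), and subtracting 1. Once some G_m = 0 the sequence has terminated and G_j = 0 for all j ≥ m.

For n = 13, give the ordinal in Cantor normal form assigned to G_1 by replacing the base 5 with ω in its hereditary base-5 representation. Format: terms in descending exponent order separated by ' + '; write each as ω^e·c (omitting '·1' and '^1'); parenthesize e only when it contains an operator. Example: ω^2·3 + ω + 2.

step 0: 13 = 3·4 + 1; sub 5 for 4: 3·5 + 1; = 16; G_1 = 16−1 = 15
step 1: 15 = 3·5; sub 6 for 5: 3·6; = 18; G_2 = 18−1 = 17

ω·3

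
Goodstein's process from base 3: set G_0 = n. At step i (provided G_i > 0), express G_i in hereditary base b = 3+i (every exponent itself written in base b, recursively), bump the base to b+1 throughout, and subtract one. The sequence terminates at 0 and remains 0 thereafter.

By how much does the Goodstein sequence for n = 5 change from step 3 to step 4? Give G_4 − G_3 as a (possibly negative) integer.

[0] 5 ≡ 3 + 2 (base 3). Lift 4: 6. −1: 5.
[1] 5 ≡ 4 + 1 (base 4). Lift 5: 6. −1: 5.
[2] 5 ≡ 5 (base 5). Lift 6: 6. −1: 5.
[3] 5 ≡ 5 (base 6). Lift 7: 5. −1: 4.

-1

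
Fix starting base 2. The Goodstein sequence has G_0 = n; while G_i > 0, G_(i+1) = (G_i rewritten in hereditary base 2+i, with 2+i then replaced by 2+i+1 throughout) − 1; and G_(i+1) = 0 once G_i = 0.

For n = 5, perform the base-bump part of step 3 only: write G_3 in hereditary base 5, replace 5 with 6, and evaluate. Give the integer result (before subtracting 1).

(0) 5|_2 = 2^2 + 1 ↦ 3^3 + 1|_3 = 28 ⇒ 27
(1) 27|_3 = 3^3 ↦ 4^4|_4 = 256 ⇒ 255
(2) 255|_4 = 3·4^3 + 3·4^2 + 3·4 + 3 ↦ 3·5^3 + 3·5^2 + 3·5 + 3|_5 = 468 ⇒ 467
(3) 467|_5 = 3·5^3 + 3·5^2 + 3·5 + 2 ↦ 3·6^3 + 3·6^2 + 3·6 + 2|_6 = 776 ⇒ 775

776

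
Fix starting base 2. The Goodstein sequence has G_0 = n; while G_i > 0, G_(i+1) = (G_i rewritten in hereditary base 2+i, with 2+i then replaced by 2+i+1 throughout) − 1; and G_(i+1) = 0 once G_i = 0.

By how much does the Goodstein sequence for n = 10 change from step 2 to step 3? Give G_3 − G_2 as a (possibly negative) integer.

14600

[0] 10 ≡ 2^(2 + 1) + 2 (base 2). Lift 3: 84. −1: 83.
[1] 83 ≡ 3^(3 + 1) + 2 (base 3). Lift 4: 1026. −1: 1025.
[2] 1025 ≡ 4^(4 + 1) + 1 (base 4). Lift 5: 15626. −1: 15625.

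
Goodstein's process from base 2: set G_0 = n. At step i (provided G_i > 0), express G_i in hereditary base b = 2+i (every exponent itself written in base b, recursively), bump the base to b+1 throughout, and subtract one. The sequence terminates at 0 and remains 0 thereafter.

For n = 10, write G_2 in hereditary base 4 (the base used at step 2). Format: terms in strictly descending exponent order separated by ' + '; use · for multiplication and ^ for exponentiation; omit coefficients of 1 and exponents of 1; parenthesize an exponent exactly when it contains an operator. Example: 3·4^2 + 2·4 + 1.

4^(4 + 1) + 1

G_0=10  [base 2] 2^(2 + 1) + 2  →[2↦3]→  3^(3 + 1) + 3 = 84  −1 ⇒ G_1=83
G_1=83  [base 3] 3^(3 + 1) + 2  →[3↦4]→  4^(4 + 1) + 2 = 1026  −1 ⇒ G_2=1025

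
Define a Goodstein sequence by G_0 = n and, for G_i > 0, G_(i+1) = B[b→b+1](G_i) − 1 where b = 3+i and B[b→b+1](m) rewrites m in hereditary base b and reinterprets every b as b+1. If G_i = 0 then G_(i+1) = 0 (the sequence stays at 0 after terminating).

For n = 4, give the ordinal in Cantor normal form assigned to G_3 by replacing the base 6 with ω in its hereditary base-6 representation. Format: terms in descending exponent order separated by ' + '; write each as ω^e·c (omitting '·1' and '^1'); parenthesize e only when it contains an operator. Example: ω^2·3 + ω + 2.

[0] 4 ≡ 3 + 1 (base 3). Lift 4: 5. −1: 4.
[1] 4 ≡ 4 (base 4). Lift 5: 5. −1: 4.
[2] 4 ≡ 4 (base 5). Lift 6: 4. −1: 3.
[3] 3 ≡ 3 (base 6). Lift 7: 3. −1: 2.

3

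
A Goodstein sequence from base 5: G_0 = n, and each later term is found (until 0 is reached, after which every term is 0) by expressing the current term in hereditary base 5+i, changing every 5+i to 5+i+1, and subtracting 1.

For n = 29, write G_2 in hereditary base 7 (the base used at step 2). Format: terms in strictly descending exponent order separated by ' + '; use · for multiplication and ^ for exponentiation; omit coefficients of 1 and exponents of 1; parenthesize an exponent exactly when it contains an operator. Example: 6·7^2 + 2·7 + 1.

(0) 29|_5 = 5^2 + 4 ↦ 6^2 + 4|_6 = 40 ⇒ 39
(1) 39|_6 = 6^2 + 3 ↦ 7^2 + 3|_7 = 52 ⇒ 51
(2) 51|_7 = 7^2 + 2 ↦ 8^2 + 2|_8 = 66 ⇒ 65

7^2 + 2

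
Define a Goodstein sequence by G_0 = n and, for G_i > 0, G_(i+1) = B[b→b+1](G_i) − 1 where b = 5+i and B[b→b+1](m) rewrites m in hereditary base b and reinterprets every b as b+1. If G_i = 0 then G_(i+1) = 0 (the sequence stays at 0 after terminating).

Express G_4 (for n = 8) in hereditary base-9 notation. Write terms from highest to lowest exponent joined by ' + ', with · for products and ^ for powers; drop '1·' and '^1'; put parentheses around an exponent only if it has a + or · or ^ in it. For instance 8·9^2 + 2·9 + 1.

i=0: 8 = 5 + 3 (b=5); 5→6: 6 + 3 = 9; 9−1 = 8
i=1: 8 = 6 + 2 (b=6); 6→7: 7 + 2 = 9; 9−1 = 8
i=2: 8 = 7 + 1 (b=7); 7→8: 8 + 1 = 9; 9−1 = 8
i=3: 8 = 8 (b=8); 8→9: 9 = 9; 9−1 = 8
i=4: 8 = 8 (b=9); 9→10: 8 = 8; 8−1 = 7

8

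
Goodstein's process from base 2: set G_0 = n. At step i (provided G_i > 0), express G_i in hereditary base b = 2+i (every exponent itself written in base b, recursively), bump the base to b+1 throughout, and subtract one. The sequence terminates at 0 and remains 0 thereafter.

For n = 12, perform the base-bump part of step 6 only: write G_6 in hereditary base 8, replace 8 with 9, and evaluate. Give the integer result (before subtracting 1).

12 —HB2→ 2^(2 + 1) + 2^2 —bump→ 3^(3 + 1) + 3^3 = 108 —(−1)→ 107
107 —HB3→ 3^(3 + 1) + 2·3^2 + 2·3 + 2 —bump→ 4^(4 + 1) + 2·4^2 + 2·4 + 2 = 1066 —(−1)→ 1065
1065 —HB4→ 4^(4 + 1) + 2·4^2 + 2·4 + 1 —bump→ 5^(5 + 1) + 2·5^2 + 2·5 + 1 = 15686 —(−1)→ 15685
15685 —HB5→ 5^(5 + 1) + 2·5^2 + 2·5 —bump→ 6^(6 + 1) + 2·6^2 + 2·6 = 280020 —(−1)→ 280019
280019 —HB6→ 6^(6 + 1) + 2·6^2 + 6 + 5 —bump→ 7^(7 + 1) + 2·7^2 + 7 + 5 = 5764911 —(−1)→ 5764910
5764910 —HB7→ 7^(7 + 1) + 2·7^2 + 7 + 4 —bump→ 8^(8 + 1) + 2·8^2 + 8 + 4 = 134217868 —(−1)→ 134217867
134217867 —HB8→ 8^(8 + 1) + 2·8^2 + 8 + 3 —bump→ 9^(9 + 1) + 2·9^2 + 9 + 3 = 3486784575 —(−1)→ 3486784574

3486784575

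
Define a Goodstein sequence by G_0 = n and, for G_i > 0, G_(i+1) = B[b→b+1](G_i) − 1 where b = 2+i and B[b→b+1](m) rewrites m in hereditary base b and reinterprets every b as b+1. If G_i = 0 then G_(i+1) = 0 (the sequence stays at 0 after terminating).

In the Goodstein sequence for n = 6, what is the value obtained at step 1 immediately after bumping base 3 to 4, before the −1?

base 2: 6 = 2^2 + 2; at 3: 3^3 + 3 = 30; next = 29
base 3: 29 = 3^3 + 2; at 4: 4^4 + 2 = 258; next = 257

258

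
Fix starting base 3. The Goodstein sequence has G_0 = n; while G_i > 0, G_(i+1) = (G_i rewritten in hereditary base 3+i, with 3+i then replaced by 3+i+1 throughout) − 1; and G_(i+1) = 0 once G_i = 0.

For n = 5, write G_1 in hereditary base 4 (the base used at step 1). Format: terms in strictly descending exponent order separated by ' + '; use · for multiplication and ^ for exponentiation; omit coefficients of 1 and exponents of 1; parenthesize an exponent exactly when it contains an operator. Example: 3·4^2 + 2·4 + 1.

step 0: 5 = 3 + 2; sub 4 for 3: 4 + 2; = 6; G_1 = 6−1 = 5
step 1: 5 = 4 + 1; sub 5 for 4: 5 + 1; = 6; G_2 = 6−1 = 5

4 + 1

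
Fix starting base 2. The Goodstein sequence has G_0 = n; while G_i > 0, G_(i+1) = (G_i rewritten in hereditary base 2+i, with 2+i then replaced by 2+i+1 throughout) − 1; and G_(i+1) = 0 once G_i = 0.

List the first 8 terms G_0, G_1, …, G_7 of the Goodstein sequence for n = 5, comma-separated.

5, 27, 255, 467, 775, 1197, 1751, 2454

(0) 5|_2 = 2^2 + 1 ↦ 3^3 + 1|_3 = 28 ⇒ 27
(1) 27|_3 = 3^3 ↦ 4^4|_4 = 256 ⇒ 255
(2) 255|_4 = 3·4^3 + 3·4^2 + 3·4 + 3 ↦ 3·5^3 + 3·5^2 + 3·5 + 3|_5 = 468 ⇒ 467
(3) 467|_5 = 3·5^3 + 3·5^2 + 3·5 + 2 ↦ 3·6^3 + 3·6^2 + 3·6 + 2|_6 = 776 ⇒ 775
(4) 775|_6 = 3·6^3 + 3·6^2 + 3·6 + 1 ↦ 3·7^3 + 3·7^2 + 3·7 + 1|_7 = 1198 ⇒ 1197
(5) 1197|_7 = 3·7^3 + 3·7^2 + 3·7 ↦ 3·8^3 + 3·8^2 + 3·8|_8 = 1752 ⇒ 1751
(6) 1751|_8 = 3·8^3 + 3·8^2 + 2·8 + 7 ↦ 3·9^3 + 3·9^2 + 2·9 + 7|_9 = 2455 ⇒ 2454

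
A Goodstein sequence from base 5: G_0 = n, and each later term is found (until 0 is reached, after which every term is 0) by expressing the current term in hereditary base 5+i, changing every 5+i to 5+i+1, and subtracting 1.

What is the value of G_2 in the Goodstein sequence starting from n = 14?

16

[0] 14 ≡ 2·5 + 4 (base 5). Lift 6: 16. −1: 15.
[1] 15 ≡ 2·6 + 3 (base 6). Lift 7: 17. −1: 16.
[2] 16 ≡ 2·7 + 2 (base 7). Lift 8: 18. −1: 17.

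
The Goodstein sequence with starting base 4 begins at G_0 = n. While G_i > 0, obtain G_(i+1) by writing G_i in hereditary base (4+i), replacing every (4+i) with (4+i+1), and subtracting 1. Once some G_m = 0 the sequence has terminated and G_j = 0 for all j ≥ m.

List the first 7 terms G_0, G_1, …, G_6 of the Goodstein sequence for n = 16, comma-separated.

16, 24, 27, 30, 33, 36, 39

G_0=16  [base 4] 4^2  →[4↦5]→  5^2 = 25  −1 ⇒ G_1=24
G_1=24  [base 5] 4·5 + 4  →[5↦6]→  4·6 + 4 = 28  −1 ⇒ G_2=27
G_2=27  [base 6] 4·6 + 3  →[6↦7]→  4·7 + 3 = 31  −1 ⇒ G_3=30
G_3=30  [base 7] 4·7 + 2  →[7↦8]→  4·8 + 2 = 34  −1 ⇒ G_4=33
G_4=33  [base 8] 4·8 + 1  →[8↦9]→  4·9 + 1 = 37  −1 ⇒ G_5=36
G_5=36  [base 9] 4·9  →[9↦10]→  4·10 = 40  −1 ⇒ G_6=39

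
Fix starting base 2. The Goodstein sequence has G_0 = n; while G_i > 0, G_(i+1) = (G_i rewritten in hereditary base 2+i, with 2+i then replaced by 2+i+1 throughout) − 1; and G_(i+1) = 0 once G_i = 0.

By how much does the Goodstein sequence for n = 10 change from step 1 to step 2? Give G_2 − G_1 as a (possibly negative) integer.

942

i=0: 10 = 2^(2 + 1) + 2 (b=2); 2→3: 3^(3 + 1) + 3 = 84; 84−1 = 83
i=1: 83 = 3^(3 + 1) + 2 (b=3); 3→4: 4^(4 + 1) + 2 = 1026; 1026−1 = 1025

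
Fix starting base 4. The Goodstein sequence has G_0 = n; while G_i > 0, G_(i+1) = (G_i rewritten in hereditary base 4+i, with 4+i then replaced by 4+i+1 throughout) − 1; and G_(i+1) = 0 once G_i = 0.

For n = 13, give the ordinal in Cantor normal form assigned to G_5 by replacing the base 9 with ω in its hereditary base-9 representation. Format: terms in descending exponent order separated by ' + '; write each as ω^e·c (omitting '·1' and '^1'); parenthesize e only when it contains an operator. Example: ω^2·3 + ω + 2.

(0) 13|_4 = 3·4 + 1 ↦ 3·5 + 1|_5 = 16 ⇒ 15
(1) 15|_5 = 3·5 ↦ 3·6|_6 = 18 ⇒ 17
(2) 17|_6 = 2·6 + 5 ↦ 2·7 + 5|_7 = 19 ⇒ 18
(3) 18|_7 = 2·7 + 4 ↦ 2·8 + 4|_8 = 20 ⇒ 19
(4) 19|_8 = 2·8 + 3 ↦ 2·9 + 3|_9 = 21 ⇒ 20
(5) 20|_9 = 2·9 + 2 ↦ 2·10 + 2|_10 = 22 ⇒ 21

ω·2 + 2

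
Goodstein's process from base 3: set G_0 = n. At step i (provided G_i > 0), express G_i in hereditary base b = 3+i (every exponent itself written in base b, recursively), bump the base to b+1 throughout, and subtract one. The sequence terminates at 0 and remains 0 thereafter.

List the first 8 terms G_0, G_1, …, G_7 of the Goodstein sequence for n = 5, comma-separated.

5, 5, 5, 5, 4, 3, 2, 1

step 0: 5 = 3 + 2; sub 4 for 3: 4 + 2; = 6; G_1 = 6−1 = 5
step 1: 5 = 4 + 1; sub 5 for 4: 5 + 1; = 6; G_2 = 6−1 = 5
step 2: 5 = 5; sub 6 for 5: 6; = 6; G_3 = 6−1 = 5
step 3: 5 = 5; sub 7 for 6: 5; = 5; G_4 = 5−1 = 4
step 4: 4 = 4; sub 8 for 7: 4; = 4; G_5 = 4−1 = 3
step 5: 3 = 3; sub 9 for 8: 3; = 3; G_6 = 3−1 = 2
step 6: 2 = 2; sub 10 for 9: 2; = 2; G_7 = 2−1 = 1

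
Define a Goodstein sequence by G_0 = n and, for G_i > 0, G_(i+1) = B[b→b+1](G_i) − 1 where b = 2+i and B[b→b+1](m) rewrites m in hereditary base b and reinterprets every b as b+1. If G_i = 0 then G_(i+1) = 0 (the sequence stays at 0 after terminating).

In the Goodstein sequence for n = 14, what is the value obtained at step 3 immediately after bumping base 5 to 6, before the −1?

326592

14 —HB2→ 2^(2 + 1) + 2^2 + 2 —bump→ 3^(3 + 1) + 3^3 + 3 = 111 —(−1)→ 110
110 —HB3→ 3^(3 + 1) + 3^3 + 2 —bump→ 4^(4 + 1) + 4^4 + 2 = 1282 —(−1)→ 1281
1281 —HB4→ 4^(4 + 1) + 4^4 + 1 —bump→ 5^(5 + 1) + 5^5 + 1 = 18751 —(−1)→ 18750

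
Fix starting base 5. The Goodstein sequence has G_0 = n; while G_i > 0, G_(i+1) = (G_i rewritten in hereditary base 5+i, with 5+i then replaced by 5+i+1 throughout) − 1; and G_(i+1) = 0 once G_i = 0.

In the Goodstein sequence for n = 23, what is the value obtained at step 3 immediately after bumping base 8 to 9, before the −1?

G_0 = 23. HB_5(23) = 4·5 + 3. Bump = 27. G_1 = 26.
G_1 = 26. HB_6(26) = 4·6 + 2. Bump = 30. G_2 = 29.
G_2 = 29. HB_7(29) = 4·7 + 1. Bump = 33. G_3 = 32.
G_3 = 32. HB_8(32) = 4·8. Bump = 36. G_4 = 35.

36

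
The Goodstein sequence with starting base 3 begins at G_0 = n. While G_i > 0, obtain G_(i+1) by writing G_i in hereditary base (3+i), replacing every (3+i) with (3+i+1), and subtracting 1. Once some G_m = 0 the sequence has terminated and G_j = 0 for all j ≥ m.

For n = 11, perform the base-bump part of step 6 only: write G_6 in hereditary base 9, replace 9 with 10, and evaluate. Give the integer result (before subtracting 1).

52

11 —HB3→ 3^2 + 2 —bump→ 4^2 + 2 = 18 —(−1)→ 17
17 —HB4→ 4^2 + 1 —bump→ 5^2 + 1 = 26 —(−1)→ 25
25 —HB5→ 5^2 —bump→ 6^2 = 36 —(−1)→ 35
35 —HB6→ 5·6 + 5 —bump→ 5·7 + 5 = 40 —(−1)→ 39
39 —HB7→ 5·7 + 4 —bump→ 5·8 + 4 = 44 —(−1)→ 43
43 —HB8→ 5·8 + 3 —bump→ 5·9 + 3 = 48 —(−1)→ 47
47 —HB9→ 5·9 + 2 —bump→ 5·10 + 2 = 52 —(−1)→ 51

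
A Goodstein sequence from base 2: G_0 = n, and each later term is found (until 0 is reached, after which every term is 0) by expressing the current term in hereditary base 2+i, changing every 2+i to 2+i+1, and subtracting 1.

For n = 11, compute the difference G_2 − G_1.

(0) 11|_2 = 2^(2 + 1) + 2 + 1 ↦ 3^(3 + 1) + 3 + 1|_3 = 85 ⇒ 84
(1) 84|_3 = 3^(3 + 1) + 3 ↦ 4^(4 + 1) + 4|_4 = 1028 ⇒ 1027

943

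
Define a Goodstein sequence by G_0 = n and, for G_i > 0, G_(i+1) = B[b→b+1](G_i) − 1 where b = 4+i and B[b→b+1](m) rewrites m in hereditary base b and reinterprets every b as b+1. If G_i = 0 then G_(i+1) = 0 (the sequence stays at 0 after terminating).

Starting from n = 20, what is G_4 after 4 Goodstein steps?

G_0 = 20. HB_4(20) = 4^2 + 4. Bump = 30. G_1 = 29.
G_1 = 29. HB_5(29) = 5^2 + 4. Bump = 40. G_2 = 39.
G_2 = 39. HB_6(39) = 6^2 + 3. Bump = 52. G_3 = 51.
G_3 = 51. HB_7(51) = 7^2 + 2. Bump = 66. G_4 = 65.

65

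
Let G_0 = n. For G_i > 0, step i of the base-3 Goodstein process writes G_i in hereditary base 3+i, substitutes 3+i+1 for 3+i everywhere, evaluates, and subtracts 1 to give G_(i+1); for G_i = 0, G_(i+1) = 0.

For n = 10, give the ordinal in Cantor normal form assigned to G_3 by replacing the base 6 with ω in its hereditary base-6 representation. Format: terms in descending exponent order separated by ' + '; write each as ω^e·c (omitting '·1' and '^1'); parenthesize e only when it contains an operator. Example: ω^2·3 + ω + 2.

ω·4 + 3

G_0=10  [base 3] 3^2 + 1  →[3↦4]→  4^2 + 1 = 17  −1 ⇒ G_1=16
G_1=16  [base 4] 4^2  →[4↦5]→  5^2 = 25  −1 ⇒ G_2=24
G_2=24  [base 5] 4·5 + 4  →[5↦6]→  4·6 + 4 = 28  −1 ⇒ G_3=27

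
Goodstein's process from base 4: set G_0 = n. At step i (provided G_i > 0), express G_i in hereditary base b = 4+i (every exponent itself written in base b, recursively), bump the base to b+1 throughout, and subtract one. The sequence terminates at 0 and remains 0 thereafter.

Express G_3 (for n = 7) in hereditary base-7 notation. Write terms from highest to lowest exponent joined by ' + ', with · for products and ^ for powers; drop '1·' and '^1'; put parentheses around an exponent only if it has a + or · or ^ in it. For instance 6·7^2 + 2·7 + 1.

7

i=0: 7 = 4 + 3 (b=4); 4→5: 5 + 3 = 8; 8−1 = 7
i=1: 7 = 5 + 2 (b=5); 5→6: 6 + 2 = 8; 8−1 = 7
i=2: 7 = 6 + 1 (b=6); 6→7: 7 + 1 = 8; 8−1 = 7
i=3: 7 = 7 (b=7); 7→8: 8 = 8; 8−1 = 7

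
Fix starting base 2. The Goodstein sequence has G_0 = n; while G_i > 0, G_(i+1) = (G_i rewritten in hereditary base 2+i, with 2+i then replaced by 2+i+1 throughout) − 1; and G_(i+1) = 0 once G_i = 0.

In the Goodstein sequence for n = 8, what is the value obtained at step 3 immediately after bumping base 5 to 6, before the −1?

93396

(0) 8|_2 = 2^(2 + 1) ↦ 3^(3 + 1)|_3 = 81 ⇒ 80
(1) 80|_3 = 2·3^3 + 2·3^2 + 2·3 + 2 ↦ 2·4^4 + 2·4^2 + 2·4 + 2|_4 = 554 ⇒ 553
(2) 553|_4 = 2·4^4 + 2·4^2 + 2·4 + 1 ↦ 2·5^5 + 2·5^2 + 2·5 + 1|_5 = 6311 ⇒ 6310
(3) 6310|_5 = 2·5^5 + 2·5^2 + 2·5 ↦ 2·6^6 + 2·6^2 + 2·6|_6 = 93396 ⇒ 93395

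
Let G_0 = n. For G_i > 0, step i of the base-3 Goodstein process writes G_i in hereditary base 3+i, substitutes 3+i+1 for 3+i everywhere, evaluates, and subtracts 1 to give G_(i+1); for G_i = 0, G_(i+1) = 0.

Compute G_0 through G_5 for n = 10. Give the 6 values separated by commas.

10, 16, 24, 27, 30, 33

base 3: 10 = 3^2 + 1; at 4: 4^2 + 1 = 17; next = 16
base 4: 16 = 4^2; at 5: 5^2 = 25; next = 24
base 5: 24 = 4·5 + 4; at 6: 4·6 + 4 = 28; next = 27
base 6: 27 = 4·6 + 3; at 7: 4·7 + 3 = 31; next = 30
base 7: 30 = 4·7 + 2; at 8: 4·8 + 2 = 34; next = 33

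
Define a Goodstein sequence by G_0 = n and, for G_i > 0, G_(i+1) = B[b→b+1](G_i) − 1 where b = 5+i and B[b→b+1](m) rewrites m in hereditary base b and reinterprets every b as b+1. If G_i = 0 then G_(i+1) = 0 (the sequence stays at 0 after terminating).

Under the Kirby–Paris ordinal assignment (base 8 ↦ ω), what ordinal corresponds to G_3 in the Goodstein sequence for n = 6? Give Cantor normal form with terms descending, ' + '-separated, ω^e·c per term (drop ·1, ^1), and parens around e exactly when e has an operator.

5

G_0 = 6. HB_5(6) = 5 + 1. Bump = 7. G_1 = 6.
G_1 = 6. HB_6(6) = 6. Bump = 7. G_2 = 6.
G_2 = 6. HB_7(6) = 6. Bump = 6. G_3 = 5.
G_3 = 5. HB_8(5) = 5. Bump = 5. G_4 = 4.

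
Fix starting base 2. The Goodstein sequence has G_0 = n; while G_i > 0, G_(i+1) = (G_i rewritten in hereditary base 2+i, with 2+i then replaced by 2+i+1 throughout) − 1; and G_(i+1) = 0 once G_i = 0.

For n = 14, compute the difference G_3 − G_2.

14 —HB2→ 2^(2 + 1) + 2^2 + 2 —bump→ 3^(3 + 1) + 3^3 + 3 = 111 —(−1)→ 110
110 —HB3→ 3^(3 + 1) + 3^3 + 2 —bump→ 4^(4 + 1) + 4^4 + 2 = 1282 —(−1)→ 1281
1281 —HB4→ 4^(4 + 1) + 4^4 + 1 —bump→ 5^(5 + 1) + 5^5 + 1 = 18751 —(−1)→ 18750

17469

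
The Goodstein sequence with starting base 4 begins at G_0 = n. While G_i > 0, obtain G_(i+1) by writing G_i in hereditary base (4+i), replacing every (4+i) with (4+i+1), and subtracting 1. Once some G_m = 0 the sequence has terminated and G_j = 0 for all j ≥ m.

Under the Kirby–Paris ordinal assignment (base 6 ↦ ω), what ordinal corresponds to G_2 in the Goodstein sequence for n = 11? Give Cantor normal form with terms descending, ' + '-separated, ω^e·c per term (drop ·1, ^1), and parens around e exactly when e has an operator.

ω·2 + 1

G_0=11  [base 4] 2·4 + 3  →[4↦5]→  2·5 + 3 = 13  −1 ⇒ G_1=12
G_1=12  [base 5] 2·5 + 2  →[5↦6]→  2·6 + 2 = 14  −1 ⇒ G_2=13
G_2=13  [base 6] 2·6 + 1  →[6↦7]→  2·7 + 1 = 15  −1 ⇒ G_3=14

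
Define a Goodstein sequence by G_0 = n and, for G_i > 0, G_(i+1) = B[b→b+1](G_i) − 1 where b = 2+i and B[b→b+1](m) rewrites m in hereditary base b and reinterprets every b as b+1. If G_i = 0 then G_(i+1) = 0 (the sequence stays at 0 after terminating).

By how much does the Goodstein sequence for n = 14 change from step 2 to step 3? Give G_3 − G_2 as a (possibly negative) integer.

17469

[0] 14 ≡ 2^(2 + 1) + 2^2 + 2 (base 2). Lift 3: 111. −1: 110.
[1] 110 ≡ 3^(3 + 1) + 3^3 + 2 (base 3). Lift 4: 1282. −1: 1281.
[2] 1281 ≡ 4^(4 + 1) + 4^4 + 1 (base 4). Lift 5: 18751. −1: 18750.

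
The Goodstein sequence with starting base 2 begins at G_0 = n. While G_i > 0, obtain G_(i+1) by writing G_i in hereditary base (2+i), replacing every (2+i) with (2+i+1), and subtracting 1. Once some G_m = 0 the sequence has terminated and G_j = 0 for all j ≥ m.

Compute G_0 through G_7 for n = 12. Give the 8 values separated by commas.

12, 107, 1065, 15685, 280019, 5764910, 134217867, 3486784574

i=0: 12 = 2^(2 + 1) + 2^2 (b=2); 2→3: 3^(3 + 1) + 3^3 = 108; 108−1 = 107
i=1: 107 = 3^(3 + 1) + 2·3^2 + 2·3 + 2 (b=3); 3→4: 4^(4 + 1) + 2·4^2 + 2·4 + 2 = 1066; 1066−1 = 1065
i=2: 1065 = 4^(4 + 1) + 2·4^2 + 2·4 + 1 (b=4); 4→5: 5^(5 + 1) + 2·5^2 + 2·5 + 1 = 15686; 15686−1 = 15685
i=3: 15685 = 5^(5 + 1) + 2·5^2 + 2·5 (b=5); 5→6: 6^(6 + 1) + 2·6^2 + 2·6 = 280020; 280020−1 = 280019
i=4: 280019 = 6^(6 + 1) + 2·6^2 + 6 + 5 (b=6); 6→7: 7^(7 + 1) + 2·7^2 + 7 + 5 = 5764911; 5764911−1 = 5764910
i=5: 5764910 = 7^(7 + 1) + 2·7^2 + 7 + 4 (b=7); 7→8: 8^(8 + 1) + 2·8^2 + 8 + 4 = 134217868; 134217868−1 = 134217867
i=6: 134217867 = 8^(8 + 1) + 2·8^2 + 8 + 3 (b=8); 8→9: 9^(9 + 1) + 2·9^2 + 9 + 3 = 3486784575; 3486784575−1 = 3486784574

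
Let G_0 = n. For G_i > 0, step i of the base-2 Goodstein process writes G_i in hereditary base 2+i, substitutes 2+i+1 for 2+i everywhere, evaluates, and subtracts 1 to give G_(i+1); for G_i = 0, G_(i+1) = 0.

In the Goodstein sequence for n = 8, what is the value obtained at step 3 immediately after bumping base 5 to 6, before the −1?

G_0=8  [base 2] 2^(2 + 1)  →[2↦3]→  3^(3 + 1) = 81  −1 ⇒ G_1=80
G_1=80  [base 3] 2·3^3 + 2·3^2 + 2·3 + 2  →[3↦4]→  2·4^4 + 2·4^2 + 2·4 + 2 = 554  −1 ⇒ G_2=553
G_2=553  [base 4] 2·4^4 + 2·4^2 + 2·4 + 1  →[4↦5]→  2·5^5 + 2·5^2 + 2·5 + 1 = 6311  −1 ⇒ G_3=6310
G_3=6310  [base 5] 2·5^5 + 2·5^2 + 2·5  →[5↦6]→  2·6^6 + 2·6^2 + 2·6 = 93396  −1 ⇒ G_4=93395

93396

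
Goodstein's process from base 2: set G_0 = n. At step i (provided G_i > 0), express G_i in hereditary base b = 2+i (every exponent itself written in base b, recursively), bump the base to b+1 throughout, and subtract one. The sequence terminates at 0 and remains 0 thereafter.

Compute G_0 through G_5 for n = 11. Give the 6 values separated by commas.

11, 84, 1027, 15627, 279937, 5764801

step 0: 11 = 2^(2 + 1) + 2 + 1; sub 3 for 2: 3^(3 + 1) + 3 + 1; = 85; G_1 = 85−1 = 84
step 1: 84 = 3^(3 + 1) + 3; sub 4 for 3: 4^(4 + 1) + 4; = 1028; G_2 = 1028−1 = 1027
step 2: 1027 = 4^(4 + 1) + 3; sub 5 for 4: 5^(5 + 1) + 3; = 15628; G_3 = 15628−1 = 15627
step 3: 15627 = 5^(5 + 1) + 2; sub 6 for 5: 6^(6 + 1) + 2; = 279938; G_4 = 279938−1 = 279937
step 4: 279937 = 6^(6 + 1) + 1; sub 7 for 6: 7^(7 + 1) + 1; = 5764802; G_5 = 5764802−1 = 5764801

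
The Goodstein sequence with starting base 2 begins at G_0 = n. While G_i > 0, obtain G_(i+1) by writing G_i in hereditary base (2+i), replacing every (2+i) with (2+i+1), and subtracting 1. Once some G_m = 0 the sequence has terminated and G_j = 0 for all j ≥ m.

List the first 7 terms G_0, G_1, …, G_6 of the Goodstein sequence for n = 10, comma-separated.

[0] 10 ≡ 2^(2 + 1) + 2 (base 2). Lift 3: 84. −1: 83.
[1] 83 ≡ 3^(3 + 1) + 2 (base 3). Lift 4: 1026. −1: 1025.
[2] 1025 ≡ 4^(4 + 1) + 1 (base 4). Lift 5: 15626. −1: 15625.
[3] 15625 ≡ 5^(5 + 1) (base 5). Lift 6: 279936. −1: 279935.
[4] 279935 ≡ 5·6^6 + 5·6^5 + 5·6^4 + 5·6^3 + 5·6^2 + 5·6 + 5 (base 6). Lift 7: 4215755. −1: 4215754.
[5] 4215754 ≡ 5·7^7 + 5·7^5 + 5·7^4 + 5·7^3 + 5·7^2 + 5·7 + 4 (base 7). Lift 8: 84073324. −1: 84073323.

10, 83, 1025, 15625, 279935, 4215754, 84073323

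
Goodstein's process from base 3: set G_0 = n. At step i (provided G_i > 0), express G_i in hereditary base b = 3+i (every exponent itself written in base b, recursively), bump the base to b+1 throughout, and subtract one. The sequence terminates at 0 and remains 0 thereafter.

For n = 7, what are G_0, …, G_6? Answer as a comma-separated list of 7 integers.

7, 8, 9, 9, 9, 9, 9

G_0 = 7. HB_3(7) = 2·3 + 1. Bump = 9. G_1 = 8.
G_1 = 8. HB_4(8) = 2·4. Bump = 10. G_2 = 9.
G_2 = 9. HB_5(9) = 5 + 4. Bump = 10. G_3 = 9.
G_3 = 9. HB_6(9) = 6 + 3. Bump = 10. G_4 = 9.
G_4 = 9. HB_7(9) = 7 + 2. Bump = 10. G_5 = 9.
G_5 = 9. HB_8(9) = 8 + 1. Bump = 10. G_6 = 9.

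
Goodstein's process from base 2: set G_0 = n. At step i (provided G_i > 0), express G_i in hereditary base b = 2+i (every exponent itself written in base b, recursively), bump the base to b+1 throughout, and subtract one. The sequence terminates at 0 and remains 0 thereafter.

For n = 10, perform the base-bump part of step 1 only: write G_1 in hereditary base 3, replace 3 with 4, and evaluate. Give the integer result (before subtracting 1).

1026

(0) 10|_2 = 2^(2 + 1) + 2 ↦ 3^(3 + 1) + 3|_3 = 84 ⇒ 83
(1) 83|_3 = 3^(3 + 1) + 2 ↦ 4^(4 + 1) + 2|_4 = 1026 ⇒ 1025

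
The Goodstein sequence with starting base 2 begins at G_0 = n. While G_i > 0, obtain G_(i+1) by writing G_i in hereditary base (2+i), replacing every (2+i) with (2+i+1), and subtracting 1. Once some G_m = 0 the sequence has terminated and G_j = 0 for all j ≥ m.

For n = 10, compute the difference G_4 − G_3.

264310

(0) 10|_2 = 2^(2 + 1) + 2 ↦ 3^(3 + 1) + 3|_3 = 84 ⇒ 83
(1) 83|_3 = 3^(3 + 1) + 2 ↦ 4^(4 + 1) + 2|_4 = 1026 ⇒ 1025
(2) 1025|_4 = 4^(4 + 1) + 1 ↦ 5^(5 + 1) + 1|_5 = 15626 ⇒ 15625
(3) 15625|_5 = 5^(5 + 1) ↦ 6^(6 + 1)|_6 = 279936 ⇒ 279935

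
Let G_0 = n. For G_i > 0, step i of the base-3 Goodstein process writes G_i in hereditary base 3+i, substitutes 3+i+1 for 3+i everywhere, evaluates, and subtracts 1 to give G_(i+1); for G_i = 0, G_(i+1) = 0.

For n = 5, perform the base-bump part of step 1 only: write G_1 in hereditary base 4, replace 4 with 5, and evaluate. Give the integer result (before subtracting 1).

G_0 = 5. HB_3(5) = 3 + 2. Bump = 6. G_1 = 5.
G_1 = 5. HB_4(5) = 4 + 1. Bump = 6. G_2 = 5.

6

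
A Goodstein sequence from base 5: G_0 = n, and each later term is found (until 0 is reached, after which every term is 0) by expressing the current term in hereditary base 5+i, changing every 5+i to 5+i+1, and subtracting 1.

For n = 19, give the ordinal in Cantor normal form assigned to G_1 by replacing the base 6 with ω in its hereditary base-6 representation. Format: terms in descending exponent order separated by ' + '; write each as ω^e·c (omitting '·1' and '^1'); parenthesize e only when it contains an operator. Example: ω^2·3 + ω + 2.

step 0: 19 = 3·5 + 4; sub 6 for 5: 3·6 + 4; = 22; G_1 = 22−1 = 21
step 1: 21 = 3·6 + 3; sub 7 for 6: 3·7 + 3; = 24; G_2 = 24−1 = 23

ω·3 + 3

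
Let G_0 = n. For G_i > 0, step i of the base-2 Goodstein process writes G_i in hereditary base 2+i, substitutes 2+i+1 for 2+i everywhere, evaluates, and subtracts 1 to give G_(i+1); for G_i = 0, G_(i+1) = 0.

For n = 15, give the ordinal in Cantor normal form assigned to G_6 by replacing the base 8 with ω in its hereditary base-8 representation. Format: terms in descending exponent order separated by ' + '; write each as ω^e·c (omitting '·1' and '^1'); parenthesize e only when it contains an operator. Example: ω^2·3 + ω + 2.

base 2: 15 = 2^(2 + 1) + 2^2 + 2 + 1; at 3: 3^(3 + 1) + 3^3 + 3 + 1 = 112; next = 111
base 3: 111 = 3^(3 + 1) + 3^3 + 3; at 4: 4^(4 + 1) + 4^4 + 4 = 1284; next = 1283
base 4: 1283 = 4^(4 + 1) + 4^4 + 3; at 5: 5^(5 + 1) + 5^5 + 3 = 18753; next = 18752
base 5: 18752 = 5^(5 + 1) + 5^5 + 2; at 6: 6^(6 + 1) + 6^6 + 2 = 326594; next = 326593
base 6: 326593 = 6^(6 + 1) + 6^6 + 1; at 7: 7^(7 + 1) + 7^7 + 1 = 6588345; next = 6588344
base 7: 6588344 = 7^(7 + 1) + 7^7; at 8: 8^(8 + 1) + 8^8 = 150994944; next = 150994943
base 8: 150994943 = 8^(8 + 1) + 7·8^7 + 7·8^6 + 7·8^5 + 7·8^4 + 7·8^3 + 7·8^2 + 7·8 + 7; at 9: 9^(9 + 1) + 7·9^7 + 7·9^6 + 7·9^5 + 7·9^4 + 7·9^3 + 7·9^2 + 7·9 + 7 = 3524450281; next = 3524450280

ω^(ω + 1) + ω^7·7 + ω^6·7 + ω^5·7 + ω^4·7 + ω^3·7 + ω^2·7 + ω·7 + 7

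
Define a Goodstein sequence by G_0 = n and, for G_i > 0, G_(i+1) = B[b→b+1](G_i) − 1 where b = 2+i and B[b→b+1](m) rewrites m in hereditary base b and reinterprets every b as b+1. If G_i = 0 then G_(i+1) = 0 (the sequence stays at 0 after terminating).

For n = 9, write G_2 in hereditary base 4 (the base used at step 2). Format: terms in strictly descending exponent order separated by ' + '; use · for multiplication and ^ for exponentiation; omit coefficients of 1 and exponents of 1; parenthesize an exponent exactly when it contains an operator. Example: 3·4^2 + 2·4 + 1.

base 2: 9 = 2^(2 + 1) + 1; at 3: 3^(3 + 1) + 1 = 82; next = 81
base 3: 81 = 3^(3 + 1); at 4: 4^(4 + 1) = 1024; next = 1023

3·4^4 + 3·4^3 + 3·4^2 + 3·4 + 3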